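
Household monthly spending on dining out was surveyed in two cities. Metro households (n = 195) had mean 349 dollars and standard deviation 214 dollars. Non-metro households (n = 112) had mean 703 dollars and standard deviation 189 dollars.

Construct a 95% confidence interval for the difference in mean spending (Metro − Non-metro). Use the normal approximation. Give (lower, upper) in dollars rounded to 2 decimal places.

(-400.12, -307.88)

Per-group SEs: s₁/√n₁ = 214/√195 = 15.3249, s₂/√n₂ = 189/√112 = 17.8588.
Unpooled SE of the difference: √(234.85256001 + 318.93673744) = 23.5327.
Margin of error = z* · SE = 1.960 × 23.5327 = 46.1241.
x̄₁ − x̄₂ = 349 − 703 = -354.0000.
CI: -354.0000 ± 46.1241 = (-400.12, -307.88).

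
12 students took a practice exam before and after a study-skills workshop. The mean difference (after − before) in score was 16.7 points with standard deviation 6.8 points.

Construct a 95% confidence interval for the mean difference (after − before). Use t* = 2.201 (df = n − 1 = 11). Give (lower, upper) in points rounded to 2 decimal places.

Paired design: SE = s_d/√n = 6.8/√12 = 1.9630.
t* = 2.201; margin of error = 2.201 × 1.9630 = 4.3206.
16.7 ± 4.3206 → (12.38, 21.02).

(12.38, 21.02)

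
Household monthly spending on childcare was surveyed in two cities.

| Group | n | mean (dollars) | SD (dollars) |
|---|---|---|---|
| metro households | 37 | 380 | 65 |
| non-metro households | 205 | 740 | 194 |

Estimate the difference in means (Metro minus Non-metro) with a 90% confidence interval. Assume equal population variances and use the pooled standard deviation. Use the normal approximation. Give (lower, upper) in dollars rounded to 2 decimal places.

(-413.07, -306.93)

Pooled variance s_p² = [36·65² + 204·194²] / (37+205−2) = 32624.3500, so s_p = 180.6221.
SE_diff = s_p·√(1/n₁ + 1/n₂) = 180.6221·√(1/37 + 1/205) = 32.2627.
z* = 1.645; margin = 1.645 × 32.2627 = 53.0721.
Difference = 380 − 740 = -360.0000.
-360.0000 ± 53.0721 → (-413.07, -306.93).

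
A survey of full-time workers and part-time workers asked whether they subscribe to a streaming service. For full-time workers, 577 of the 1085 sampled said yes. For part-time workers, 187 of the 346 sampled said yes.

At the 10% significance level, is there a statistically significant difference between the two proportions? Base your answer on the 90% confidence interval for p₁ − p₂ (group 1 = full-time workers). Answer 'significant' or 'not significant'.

not significant

First, p̂₁ = 577/1085 = 0.5318; p̂₂ = 187/346 = 0.5405.
The two standard errors are √(0.5318×0.4682/1085) = 0.01515 and √(0.5405×0.4595/346) = 0.02679.
Because the samples are independent, SE_diff = √(0.01515² + 0.02679²) = 0.03078.
Using z* = 1.645 for 90%, ME = 1.645 × 0.03078 = 0.05063.
p̂₁ − p̂₂ = -0.0087; interval -0.0087 ± 0.05063 gives (-0.05933, 0.04193).
The interval (-0.05933, 0.04193) contains 0, so the difference is not significant.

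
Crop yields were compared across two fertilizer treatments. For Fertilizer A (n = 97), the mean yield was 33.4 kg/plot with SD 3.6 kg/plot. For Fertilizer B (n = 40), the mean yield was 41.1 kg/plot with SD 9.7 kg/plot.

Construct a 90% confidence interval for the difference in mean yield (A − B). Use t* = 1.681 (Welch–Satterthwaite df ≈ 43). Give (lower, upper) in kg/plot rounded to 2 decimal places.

SE₁ = s₁/√n₁ = 3.6/√97 = 0.3655; SE₂ = 9.7/√40 = 1.5337.
Independent samples, unequal variances: SE_diff = √(SE₁² + SE₂²) = √(0.13359025 + 2.35223569) = 1.5767.
t* = 1.681, so margin of error = 1.681 × 1.5767 = 2.6504.
Difference in means = 33.4 − 41.1 = -7.7000.
-7.7000 ± 2.6504 → (-10.35, -5.05).

(-10.35, -5.05)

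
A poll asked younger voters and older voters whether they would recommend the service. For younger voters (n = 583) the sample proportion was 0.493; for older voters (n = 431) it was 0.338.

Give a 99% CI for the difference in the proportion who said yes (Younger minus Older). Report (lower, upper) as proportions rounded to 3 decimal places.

The two standard errors are √(0.4930×0.5070/583) = 0.02071 and √(0.3380×0.6620/431) = 0.02278.
Because the samples are independent, SE_diff = √(0.02071² + 0.02278²) = 0.03079.
Using z* = 2.576 for 99%, ME = 2.576 × 0.03079 = 0.07932.
p̂₁ − p̂₂ = 0.1550; interval 0.1550 ± 0.07932 gives (0.076, 0.234).

(0.076, 0.234)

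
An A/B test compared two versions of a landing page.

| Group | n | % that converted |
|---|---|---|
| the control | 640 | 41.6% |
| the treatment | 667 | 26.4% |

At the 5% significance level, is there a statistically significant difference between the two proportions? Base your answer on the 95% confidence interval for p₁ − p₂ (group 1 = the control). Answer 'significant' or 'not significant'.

significant

SE₁ = √(p̂₁(1−p̂₁)/n₁) = √(0.4160·0.5840/640) = 0.01948; SE₂ = √(0.2640·0.7360/667) = 0.01707.
Independent samples: SE of the difference = √(SE₁² + SE₂²) = √(0.0003794704 + 0.0002913849) = 0.02590.
z* for 95% confidence is 1.960, so the margin of error is 1.960 × 0.02590 = 0.05076.
Point estimate p̂₁ − p̂₂ = 0.4160 − 0.2640 = 0.1520.
0.1520 ± 0.05076 → (0.10124, 0.20276).
The interval (0.10124, 0.20276) does not contain 0, so the difference is significant.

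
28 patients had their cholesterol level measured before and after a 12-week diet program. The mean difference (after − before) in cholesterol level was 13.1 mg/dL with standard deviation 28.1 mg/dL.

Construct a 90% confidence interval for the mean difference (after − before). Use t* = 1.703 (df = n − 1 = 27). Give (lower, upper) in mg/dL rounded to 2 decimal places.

(4.06, 22.14)

Paired design: SE = s_d/√n = 28.1/√28 = 5.3104.
t* = 1.703; margin of error = 1.703 × 5.3104 = 9.0436.
13.1 ± 9.0436 → (4.06, 22.14).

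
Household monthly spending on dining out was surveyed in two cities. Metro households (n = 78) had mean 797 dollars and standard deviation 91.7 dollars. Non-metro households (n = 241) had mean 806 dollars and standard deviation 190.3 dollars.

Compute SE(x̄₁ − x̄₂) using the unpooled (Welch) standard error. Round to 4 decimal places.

SE₁ = s₁/√n₁ = 91.7/√78 = 10.3830; SE₂ = 190.3/√241 = 12.2583.
Independent samples, unequal variances: SE_diff = √(SE₁² + SE₂²) = √(107.806689 + 150.26591889) = 16.0646.

16.0646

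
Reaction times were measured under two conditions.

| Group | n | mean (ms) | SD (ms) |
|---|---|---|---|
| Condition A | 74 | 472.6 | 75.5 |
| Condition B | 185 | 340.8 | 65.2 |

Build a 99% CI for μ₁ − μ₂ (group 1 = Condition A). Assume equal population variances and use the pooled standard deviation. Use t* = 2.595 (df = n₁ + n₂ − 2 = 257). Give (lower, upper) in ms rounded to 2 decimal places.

Pooled variance s_p² = [73·75.5² + 184·65.2²] / (74+185−2) = 4662.6833, so s_p = 68.2838.
SE_diff = s_p·√(1/n₁ + 1/n₂) = 68.2838·√(1/74 + 1/185) = 9.3922.
t* = 2.595; margin = 2.595 × 9.3922 = 24.3728.
Difference = 472.6 − 340.8 = 131.8000.
131.8000 ± 24.3728 → (107.43, 156.17).

(107.43, 156.17)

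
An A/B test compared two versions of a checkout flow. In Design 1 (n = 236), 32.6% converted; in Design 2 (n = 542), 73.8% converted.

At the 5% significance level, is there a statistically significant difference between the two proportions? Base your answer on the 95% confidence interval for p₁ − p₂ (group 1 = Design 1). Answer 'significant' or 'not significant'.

Each SE is √(p̂(1−p̂)/n): √(0.3260·0.6740/236) = 0.03051 and √(0.7380·0.2620/542) = 0.01889.
SE(p̂₁ − p̂₂) = √(SE₁² + SE₂²) = √(0.0009308601 + 0.0003568321) = 0.03588, since the two samples are independent.
At 95% confidence z* = 1.960; margin = 1.960 × 0.03588 = 0.07032.
The difference is 0.3260 − 0.7380 = -0.4120, so the interval is -0.4120 ± 0.07032 = (-0.48232, -0.34168).
The interval (-0.48232, -0.34168) does not contain 0, so the difference is significant.

significant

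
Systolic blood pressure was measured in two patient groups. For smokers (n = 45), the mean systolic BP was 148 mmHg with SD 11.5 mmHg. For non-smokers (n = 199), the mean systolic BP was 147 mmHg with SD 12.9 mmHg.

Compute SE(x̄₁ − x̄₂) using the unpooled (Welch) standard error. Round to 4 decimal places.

1.9430

SE₁ = s₁/√n₁ = 11.5/√45 = 1.7143; SE₂ = 12.9/√199 = 0.9145.
Independent samples, unequal variances: SE_diff = √(SE₁² + SE₂²) = √(2.93882449 + 0.83631025) = 1.9430.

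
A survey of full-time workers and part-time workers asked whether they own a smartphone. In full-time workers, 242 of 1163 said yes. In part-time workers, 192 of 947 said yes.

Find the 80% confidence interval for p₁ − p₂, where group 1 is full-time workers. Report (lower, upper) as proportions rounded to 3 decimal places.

(-0.017, 0.028)

First, p̂₁ = 242/1163 = 0.2081; p̂₂ = 192/947 = 0.2027.
The two standard errors are √(0.2081×0.7919/1163) = 0.01190 and √(0.2027×0.7973/947) = 0.01306.
Because the samples are independent, SE_diff = √(0.01190² + 0.01306²) = 0.01767.
Using z* = 1.282 for 80%, ME = 1.282 × 0.01767 = 0.02265.
p̂₁ − p̂₂ = 0.0054; interval 0.0054 ± 0.02265 gives (-0.017, 0.028).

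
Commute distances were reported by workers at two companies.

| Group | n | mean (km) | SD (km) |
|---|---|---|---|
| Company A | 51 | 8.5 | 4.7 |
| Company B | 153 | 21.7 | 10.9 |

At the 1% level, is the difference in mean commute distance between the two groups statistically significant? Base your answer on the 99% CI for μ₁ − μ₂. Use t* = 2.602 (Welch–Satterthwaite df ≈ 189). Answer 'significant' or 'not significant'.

significant

Standard errors of each mean: 4.7/√51 = 0.6581 and 10.9/√153 = 0.8812.
SE(x̄₁ − x̄₂) = √(0.6581² + 0.8812²) = 1.0998 for independent samples with unequal variances.
With t* = 2.602, the margin is 2.602 × 1.0998 = 2.8617.
x̄₁ − x̄₂ = 8.5 − 21.7 = -13.2000; the interval is -13.2000 ± 2.8617 = (-16.0617, -10.3383).
The interval (-16.0617, -10.3383) does not contain 0, so the difference is significant.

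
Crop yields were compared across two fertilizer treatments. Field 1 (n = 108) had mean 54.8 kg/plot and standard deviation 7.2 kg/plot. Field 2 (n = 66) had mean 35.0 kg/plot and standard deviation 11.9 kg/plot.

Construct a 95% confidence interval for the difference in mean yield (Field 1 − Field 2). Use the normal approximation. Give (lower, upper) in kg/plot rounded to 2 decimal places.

(16.62, 22.98)

Standard errors of each mean: 7.2/√108 = 0.6928 and 11.9/√66 = 1.4648.
SE(x̄₁ − x̄₂) = √(0.6928² + 1.4648²) = 1.6204 for independent samples with unequal variances.
With z* = 1.960, the margin is 1.960 × 1.6204 = 3.1760.
x̄₁ − x̄₂ = 54.8 − 35.0 = 19.8000; the interval is 19.8000 ± 3.1760 = (16.62, 22.98).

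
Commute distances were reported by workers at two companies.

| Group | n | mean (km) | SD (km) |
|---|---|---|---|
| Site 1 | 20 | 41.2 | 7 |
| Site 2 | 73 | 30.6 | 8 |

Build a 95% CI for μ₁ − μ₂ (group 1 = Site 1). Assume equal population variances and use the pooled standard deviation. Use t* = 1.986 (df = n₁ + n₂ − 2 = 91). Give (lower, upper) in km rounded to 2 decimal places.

s_p = √[((n₁−1)s₁² + (n₂−1)s₂²)/(n₁+n₂−2)] = √[(19·7² + 72·8²)/91] = 7.8018.
SE = 7.8018·√(1/20 + 1/73) = 1.9691.
With t* = 1.986, margin = 1.986 × 1.9691 = 3.9106.
x̄₁ − x̄₂ = 41.2 − 30.6 = 10.6000; interval 10.6000 ± 3.9106 = (6.69, 14.51).

(6.69, 14.51)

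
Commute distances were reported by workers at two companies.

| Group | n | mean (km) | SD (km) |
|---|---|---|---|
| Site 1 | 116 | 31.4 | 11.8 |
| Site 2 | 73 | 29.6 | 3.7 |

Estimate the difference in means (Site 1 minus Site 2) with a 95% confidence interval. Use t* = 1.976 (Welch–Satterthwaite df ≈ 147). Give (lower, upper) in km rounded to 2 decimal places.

(-0.53, 4.13)

Standard errors of each mean: 11.8/√116 = 1.0956 and 3.7/√73 = 0.4331.
SE(x̄₁ − x̄₂) = √(1.0956² + 0.4331²) = 1.1781 for independent samples with unequal variances.
With t* = 1.976, the margin is 1.976 × 1.1781 = 2.3279.
x̄₁ − x̄₂ = 31.4 − 29.6 = 1.8000; the interval is 1.8000 ± 2.3279 = (-0.53, 4.13).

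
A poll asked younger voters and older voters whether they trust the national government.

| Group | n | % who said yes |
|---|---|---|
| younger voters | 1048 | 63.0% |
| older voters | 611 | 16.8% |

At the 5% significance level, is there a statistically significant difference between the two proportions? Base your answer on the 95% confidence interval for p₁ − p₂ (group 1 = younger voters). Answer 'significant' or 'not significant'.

significant

The two standard errors are √(0.6300×0.3700/1048) = 0.01491 and √(0.1680×0.8320/611) = 0.01513.
Because the samples are independent, SE_diff = √(0.01491² + 0.01513²) = 0.02124.
Using z* = 1.960 for 95%, ME = 1.960 × 0.02124 = 0.04163.
p̂₁ − p̂₂ = 0.4620; interval 0.4620 ± 0.04163 gives (0.42037, 0.50363).
The interval (0.42037, 0.50363) does not contain 0, so the difference is significant.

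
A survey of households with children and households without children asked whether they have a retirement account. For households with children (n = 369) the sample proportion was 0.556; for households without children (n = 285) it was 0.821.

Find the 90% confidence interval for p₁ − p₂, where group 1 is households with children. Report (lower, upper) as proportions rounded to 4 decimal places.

SE₁ = √(p̂₁(1−p̂₁)/n₁) = √(0.5560·0.4440/369) = 0.02587; SE₂ = √(0.8210·0.1790/285) = 0.02271.
Independent samples: SE of the difference = √(SE₁² + SE₂²) = √(0.0006692569 + 0.0005157441) = 0.03442.
z* for 90% confidence is 1.645, so the margin of error is 1.645 × 0.03442 = 0.05662.
Point estimate p̂₁ − p̂₂ = 0.5560 − 0.8210 = -0.2650.
-0.2650 ± 0.05662 → (-0.3216, -0.2084).

(-0.3216, -0.2084)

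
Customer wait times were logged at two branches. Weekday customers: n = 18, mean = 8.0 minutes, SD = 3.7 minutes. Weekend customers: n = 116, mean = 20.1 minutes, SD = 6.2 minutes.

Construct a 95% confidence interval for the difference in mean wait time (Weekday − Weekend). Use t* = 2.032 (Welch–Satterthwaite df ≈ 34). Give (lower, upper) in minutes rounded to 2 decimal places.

Standard errors of each mean: 3.7/√18 = 0.8721 and 6.2/√116 = 0.5757.
SE(x̄₁ − x̄₂) = √(0.8721² + 0.5757²) = 1.0450 for independent samples with unequal variances.
With t* = 2.032, the margin is 2.032 × 1.0450 = 2.1234.
x̄₁ − x̄₂ = 8.0 − 20.1 = -12.1000; the interval is -12.1000 ± 2.1234 = (-14.22, -9.98).

(-14.22, -9.98)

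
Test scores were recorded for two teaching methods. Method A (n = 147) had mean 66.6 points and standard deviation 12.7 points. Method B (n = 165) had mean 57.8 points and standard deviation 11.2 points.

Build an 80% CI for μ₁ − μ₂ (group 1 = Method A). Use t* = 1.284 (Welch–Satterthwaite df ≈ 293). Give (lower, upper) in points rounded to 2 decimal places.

Standard errors of each mean: 12.7/√147 = 1.0475 and 11.2/√165 = 0.8719.
SE(x̄₁ − x̄₂) = √(1.0475² + 0.8719²) = 1.3629 for independent samples with unequal variances.
With t* = 1.284, the margin is 1.284 × 1.3629 = 1.7500.
x̄₁ − x̄₂ = 66.6 − 57.8 = 8.8000; the interval is 8.8000 ± 1.7500 = (7.05, 10.55).

(7.05, 10.55)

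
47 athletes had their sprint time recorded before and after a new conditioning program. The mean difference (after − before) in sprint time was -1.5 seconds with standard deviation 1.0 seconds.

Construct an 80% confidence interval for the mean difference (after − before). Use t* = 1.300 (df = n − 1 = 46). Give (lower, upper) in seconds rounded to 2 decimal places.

(-1.69, -1.31)

Paired design: SE = s_d/√n = 1.0/√47 = 0.1459.
t* = 1.300; margin of error = 1.300 × 0.1459 = 0.1897.
-1.5 ± 0.1897 → (-1.69, -1.31).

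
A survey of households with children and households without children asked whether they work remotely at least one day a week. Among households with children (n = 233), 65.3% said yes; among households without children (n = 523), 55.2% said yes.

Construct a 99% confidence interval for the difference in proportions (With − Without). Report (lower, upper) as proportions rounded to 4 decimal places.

(0.0031, 0.1989)

Each SE is √(p̂(1−p̂)/n): √(0.6530·0.3470/233) = 0.03118 and √(0.5520·0.4480/523) = 0.02174.
SE(p̂₁ − p̂₂) = √(SE₁² + SE₂²) = √(0.0009721924 + 0.0004726276) = 0.03801, since the two samples are independent.
At 99% confidence z* = 2.576; margin = 2.576 × 0.03801 = 0.09791.
The difference is 0.6530 − 0.5520 = 0.1010, so the interval is 0.1010 ± 0.09791 = (0.0031, 0.1989).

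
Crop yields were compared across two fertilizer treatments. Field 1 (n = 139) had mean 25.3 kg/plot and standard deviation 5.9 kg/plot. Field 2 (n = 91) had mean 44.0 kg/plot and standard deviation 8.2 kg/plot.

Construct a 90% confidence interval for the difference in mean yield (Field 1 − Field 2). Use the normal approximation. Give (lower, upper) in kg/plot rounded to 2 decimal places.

Per-group SEs: s₁/√n₁ = 5.9/√139 = 0.5004, s₂/√n₂ = 8.2/√91 = 0.8596.
Unpooled SE of the difference: √(0.25040016 + 0.73891216) = 0.9946.
Margin of error = z* · SE = 1.645 × 0.9946 = 1.6361.
x̄₁ − x̄₂ = 25.3 − 44.0 = -18.7000.
CI: -18.7000 ± 1.6361 = (-20.34, -17.06).

(-20.34, -17.06)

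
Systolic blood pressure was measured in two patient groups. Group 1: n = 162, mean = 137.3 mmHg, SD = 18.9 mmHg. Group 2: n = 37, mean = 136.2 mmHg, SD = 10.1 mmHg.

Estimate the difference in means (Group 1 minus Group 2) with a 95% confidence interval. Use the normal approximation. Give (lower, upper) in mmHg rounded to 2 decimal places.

(-3.27, 5.47)

Standard errors of each mean: 18.9/√162 = 1.4849 and 10.1/√37 = 1.6604.
SE(x̄₁ − x̄₂) = √(1.4849² + 1.6604²) = 2.2275 for independent samples with unequal variances.
With z* = 1.960, the margin is 1.960 × 2.2275 = 4.3659.
x̄₁ − x̄₂ = 137.3 − 136.2 = 1.1000; the interval is 1.1000 ± 4.3659 = (-3.27, 5.47).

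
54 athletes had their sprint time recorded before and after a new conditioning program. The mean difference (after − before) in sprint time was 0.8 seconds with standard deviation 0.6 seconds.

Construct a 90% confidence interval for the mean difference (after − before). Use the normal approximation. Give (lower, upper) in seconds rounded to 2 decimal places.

Paired design: SE = s_d/√n = 0.6/√54 = 0.0816.
z* = 1.645; margin of error = 1.645 × 0.0816 = 0.1342.
0.8 ± 0.1342 → (0.67, 0.93).

(0.67, 0.93)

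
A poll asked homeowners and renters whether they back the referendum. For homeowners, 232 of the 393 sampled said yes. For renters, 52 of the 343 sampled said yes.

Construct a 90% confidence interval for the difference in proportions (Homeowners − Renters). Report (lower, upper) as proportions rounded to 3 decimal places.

p̂₁ = 232/393 = 0.5903 and p̂₂ = 52/343 = 0.1516.
SE₁ = √(p̂₁(1−p̂₁)/n₁) = √(0.5903·0.4097/393) = 0.02481; SE₂ = √(0.1516·0.8484/343) = 0.01936.
Independent samples: SE of the difference = √(SE₁² + SE₂²) = √(0.0006155361 + 0.0003748096) = 0.03147.
z* for 90% confidence is 1.645, so the margin of error is 1.645 × 0.03147 = 0.05177.
Point estimate p̂₁ − p̂₂ = 0.5903 − 0.1516 = 0.4387.
0.4387 ± 0.05177 → (0.387, 0.490).

(0.387, 0.490)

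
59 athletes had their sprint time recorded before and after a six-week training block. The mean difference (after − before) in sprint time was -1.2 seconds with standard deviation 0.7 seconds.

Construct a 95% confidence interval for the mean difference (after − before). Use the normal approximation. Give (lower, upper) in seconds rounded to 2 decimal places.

This is a matched-pairs design, so SE = s_d/√n = 0.7/√59 = 0.0911.
Margin = 1.960 × 0.0911 = 0.1786; the interval is -1.2 ± 0.1786 = (-1.38, -1.02).

(-1.38, -1.02)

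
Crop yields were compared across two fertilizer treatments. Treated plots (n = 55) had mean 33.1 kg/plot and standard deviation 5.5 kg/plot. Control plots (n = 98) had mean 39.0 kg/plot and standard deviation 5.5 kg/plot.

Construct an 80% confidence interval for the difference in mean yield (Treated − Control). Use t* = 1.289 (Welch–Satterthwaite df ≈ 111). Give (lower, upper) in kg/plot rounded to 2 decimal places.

Standard errors of each mean: 5.5/√55 = 0.7416 and 5.5/√98 = 0.5556.
SE(x̄₁ − x̄₂) = √(0.7416² + 0.5556²) = 0.9266 for independent samples with unequal variances.
With t* = 1.289, the margin is 1.289 × 0.9266 = 1.1944.
x̄₁ − x̄₂ = 33.1 − 39.0 = -5.9000; the interval is -5.9000 ± 1.1944 = (-7.09, -4.71).

(-7.09, -4.71)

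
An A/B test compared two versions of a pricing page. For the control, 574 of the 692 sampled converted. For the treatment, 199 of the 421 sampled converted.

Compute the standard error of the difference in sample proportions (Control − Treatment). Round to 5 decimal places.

Sample proportions: 574/692 = 0.8295, 199/421 = 0.4727.
Each SE is √(p̂(1−p̂)/n): √(0.8295·0.1705/692) = 0.01430 and √(0.4727·0.5273/421) = 0.02433.
SE(p̂₁ − p̂₂) = √(SE₁² + SE₂²) = √(0.00020449 + 0.0005919489) = 0.02822, since the two samples are independent.

0.02822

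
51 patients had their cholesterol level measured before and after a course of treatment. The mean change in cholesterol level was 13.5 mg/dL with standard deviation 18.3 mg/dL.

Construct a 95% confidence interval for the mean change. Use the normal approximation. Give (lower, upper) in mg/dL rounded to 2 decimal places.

This is a matched-pairs design, so SE = s_d/√n = 18.3/√51 = 2.5625.
Margin = 1.960 × 2.5625 = 5.0225; the interval is 13.5 ± 5.0225 = (8.48, 18.52).

(8.48, 18.52)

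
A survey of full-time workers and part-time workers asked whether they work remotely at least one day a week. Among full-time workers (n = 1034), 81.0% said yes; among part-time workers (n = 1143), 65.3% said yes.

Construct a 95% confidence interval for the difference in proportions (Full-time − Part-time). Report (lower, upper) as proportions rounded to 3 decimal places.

(0.120, 0.194)

SE₁ = √(p̂₁(1−p̂₁)/n₁) = √(0.8100·0.1900/1034) = 0.01220; SE₂ = √(0.6530·0.3470/1143) = 0.01408.
Independent samples: SE of the difference = √(SE₁² + SE₂²) = √(0.00014884 + 0.0001982464) = 0.01863.
z* for 95% confidence is 1.960, so the margin of error is 1.960 × 0.01863 = 0.03651.
Point estimate p̂₁ − p̂₂ = 0.8100 − 0.6530 = 0.1570.
0.1570 ± 0.03651 → (0.120, 0.194).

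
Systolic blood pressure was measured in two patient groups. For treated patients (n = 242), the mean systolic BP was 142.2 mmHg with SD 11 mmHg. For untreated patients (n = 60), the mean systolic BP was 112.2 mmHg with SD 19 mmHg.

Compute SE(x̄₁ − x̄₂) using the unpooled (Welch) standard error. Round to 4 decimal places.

SE₁ = s₁/√n₁ = 11/√242 = 0.7071; SE₂ = 19/√60 = 2.4529.
Independent samples, unequal variances: SE_diff = √(SE₁² + SE₂²) = √(0.49999041 + 6.01671841) = 2.5528.

2.5528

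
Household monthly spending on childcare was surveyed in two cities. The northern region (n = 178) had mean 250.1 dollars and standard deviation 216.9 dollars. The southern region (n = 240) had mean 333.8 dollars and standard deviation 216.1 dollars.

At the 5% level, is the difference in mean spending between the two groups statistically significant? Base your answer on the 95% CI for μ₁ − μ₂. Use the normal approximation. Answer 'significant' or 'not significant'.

Per-group SEs: s₁/√n₁ = 216.9/√178 = 16.2573, s₂/√n₂ = 216.1/√240 = 13.9492.
Unpooled SE of the difference: √(264.29980329 + 194.58018064) = 21.4215.
Margin of error = z* · SE = 1.960 × 21.4215 = 41.9861.
x̄₁ − x̄₂ = 250.1 − 333.8 = -83.7000.
CI: -83.7000 ± 41.9861 = (-125.6861, -41.7139).
The interval (-125.6861, -41.7139) does not contain 0, so the difference is significant.

significant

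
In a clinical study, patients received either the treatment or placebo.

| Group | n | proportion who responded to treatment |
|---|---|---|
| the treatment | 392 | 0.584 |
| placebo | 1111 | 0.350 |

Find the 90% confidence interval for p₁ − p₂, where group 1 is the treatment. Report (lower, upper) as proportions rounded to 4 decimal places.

(0.1868, 0.2812)

The two standard errors are √(0.5840×0.4160/392) = 0.02489 and √(0.3500×0.6500/1111) = 0.01431.
Because the samples are independent, SE_diff = √(0.02489² + 0.01431²) = 0.02871.
Using z* = 1.645 for 90%, ME = 1.645 × 0.02871 = 0.04723.
p̂₁ − p̂₂ = 0.2340; interval 0.2340 ± 0.04723 gives (0.1868, 0.2812).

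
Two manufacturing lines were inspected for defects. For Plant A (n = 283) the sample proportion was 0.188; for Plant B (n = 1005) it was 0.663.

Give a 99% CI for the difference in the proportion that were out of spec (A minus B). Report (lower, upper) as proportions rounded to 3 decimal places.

(-0.546, -0.404)

Each SE is √(p̂(1−p̂)/n): √(0.1880·0.8120/283) = 0.02323 and √(0.6630·0.3370/1005) = 0.01491.
SE(p̂₁ − p̂₂) = √(SE₁² + SE₂²) = √(0.0005396329 + 0.0002223081) = 0.02760, since the two samples are independent.
At 99% confidence z* = 2.576; margin = 2.576 × 0.02760 = 0.07110.
The difference is 0.1880 − 0.6630 = -0.4750, so the interval is -0.4750 ± 0.07110 = (-0.546, -0.404).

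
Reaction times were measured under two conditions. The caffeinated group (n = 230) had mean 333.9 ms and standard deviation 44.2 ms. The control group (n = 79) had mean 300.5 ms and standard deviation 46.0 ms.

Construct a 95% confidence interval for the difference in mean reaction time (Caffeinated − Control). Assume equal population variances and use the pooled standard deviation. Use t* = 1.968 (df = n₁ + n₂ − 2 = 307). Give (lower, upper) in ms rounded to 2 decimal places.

(21.94, 44.86)

s_p = √[((n₁−1)s₁² + (n₂−1)s₂²)/(n₁+n₂−2)] = √[(229·44.2² + 78·46.0²)/307] = 44.6642.
SE = 44.6642·√(1/230 + 1/79) = 5.8245.
With t* = 1.968, margin = 1.968 × 5.8245 = 11.4626.
x̄₁ − x̄₂ = 333.9 − 300.5 = 33.4000; interval 33.4000 ± 11.4626 = (21.94, 44.86).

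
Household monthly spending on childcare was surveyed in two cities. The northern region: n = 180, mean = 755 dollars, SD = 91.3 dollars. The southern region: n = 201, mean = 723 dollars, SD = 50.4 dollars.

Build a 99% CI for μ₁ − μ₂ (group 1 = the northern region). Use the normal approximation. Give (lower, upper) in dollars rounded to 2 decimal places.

Standard errors of each mean: 91.3/√180 = 6.8051 and 50.4/√201 = 3.5549.
SE(x̄₁ − x̄₂) = √(6.8051² + 3.5549²) = 7.6777 for independent samples with unequal variances.
With z* = 2.576, the margin is 2.576 × 7.6777 = 19.7778.
x̄₁ − x̄₂ = 755 − 723 = 32.0000; the interval is 32.0000 ± 19.7778 = (12.22, 51.78).

(12.22, 51.78)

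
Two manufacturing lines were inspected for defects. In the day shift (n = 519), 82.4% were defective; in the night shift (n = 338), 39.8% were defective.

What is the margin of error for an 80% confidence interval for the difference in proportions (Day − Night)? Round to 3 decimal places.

SE₁ = √(p̂₁(1−p̂₁)/n₁) = √(0.8240·0.1760/519) = 0.01672; SE₂ = √(0.3980·0.6020/338) = 0.02662.
Independent samples: SE of the difference = √(SE₁² + SE₂²) = √(0.0002795584 + 0.0007086244) = 0.03144.
z* for 80% confidence is 1.282, so the margin of error is 1.282 × 0.03144 = 0.04031.

0.040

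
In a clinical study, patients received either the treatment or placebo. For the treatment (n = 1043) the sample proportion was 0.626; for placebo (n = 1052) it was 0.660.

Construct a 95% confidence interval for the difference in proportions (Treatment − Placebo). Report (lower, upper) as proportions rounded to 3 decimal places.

(-0.075, 0.007)

Each SE is √(p̂(1−p̂)/n): √(0.6260·0.3740/1043) = 0.01498 and √(0.6600·0.3400/1052) = 0.01461.
SE(p̂₁ − p̂₂) = √(SE₁² + SE₂²) = √(0.0002244004 + 0.0002134521) = 0.02092, since the two samples are independent.
At 95% confidence z* = 1.960; margin = 1.960 × 0.02092 = 0.04100.
The difference is 0.6260 − 0.6600 = -0.0340, so the interval is -0.0340 ± 0.04100 = (-0.075, 0.007).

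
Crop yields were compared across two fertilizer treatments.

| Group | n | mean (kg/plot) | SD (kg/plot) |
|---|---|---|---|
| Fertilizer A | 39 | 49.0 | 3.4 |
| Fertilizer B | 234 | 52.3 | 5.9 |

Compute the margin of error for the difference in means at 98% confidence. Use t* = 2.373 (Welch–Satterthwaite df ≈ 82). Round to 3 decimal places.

SE₁ = s₁/√n₁ = 3.4/√39 = 0.5444; SE₂ = 5.9/√234 = 0.3857.
Independent samples, unequal variances: SE_diff = √(SE₁² + SE₂²) = √(0.29637136 + 0.14876449) = 0.6672.
t* = 2.373, so margin of error = 2.373 × 0.6672 = 1.5833.

1.583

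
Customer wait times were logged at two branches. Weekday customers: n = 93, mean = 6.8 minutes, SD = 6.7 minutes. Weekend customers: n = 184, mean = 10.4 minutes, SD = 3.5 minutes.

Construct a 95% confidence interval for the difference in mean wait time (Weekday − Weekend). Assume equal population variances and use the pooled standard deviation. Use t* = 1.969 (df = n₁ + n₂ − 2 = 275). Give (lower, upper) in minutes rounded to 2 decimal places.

(-4.81, -2.39)

Pooled variance s_p² = [92·6.7² + 183·3.5²] / (93+184−2) = 23.1696, so s_p = 4.8135.
SE_diff = s_p·√(1/n₁ + 1/n₂) = 4.8135·√(1/93 + 1/184) = 0.6124.
t* = 1.969; margin = 1.969 × 0.6124 = 1.2058.
Difference = 6.8 − 10.4 = -3.6000.
-3.6000 ± 1.2058 → (-4.81, -2.39).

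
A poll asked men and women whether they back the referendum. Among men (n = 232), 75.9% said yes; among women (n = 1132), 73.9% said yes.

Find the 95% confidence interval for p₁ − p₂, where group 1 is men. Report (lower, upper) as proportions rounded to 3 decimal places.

Each SE is √(p̂(1−p̂)/n): √(0.7590·0.2410/232) = 0.02808 and √(0.7390·0.2610/1132) = 0.01305.
SE(p̂₁ − p̂₂) = √(SE₁² + SE₂²) = √(0.0007884864 + 0.0001703025) = 0.03096, since the two samples are independent.
At 95% confidence z* = 1.960; margin = 1.960 × 0.03096 = 0.06068.
The difference is 0.7590 − 0.7390 = 0.0200, so the interval is 0.0200 ± 0.06068 = (-0.041, 0.081).

(-0.041, 0.081)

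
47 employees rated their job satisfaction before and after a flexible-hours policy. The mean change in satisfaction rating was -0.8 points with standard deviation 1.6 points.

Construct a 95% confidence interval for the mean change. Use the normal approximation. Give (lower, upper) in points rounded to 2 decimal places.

This is a matched-pairs design, so SE = s_d/√n = 1.6/√47 = 0.2334.
Margin = 1.960 × 0.2334 = 0.4575; the interval is -0.8 ± 0.4575 = (-1.26, -0.34).

(-1.26, -0.34)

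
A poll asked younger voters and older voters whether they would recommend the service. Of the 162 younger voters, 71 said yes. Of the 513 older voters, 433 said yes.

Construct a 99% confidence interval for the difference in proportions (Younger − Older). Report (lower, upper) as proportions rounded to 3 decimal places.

First, p̂₁ = 71/162 = 0.4383; p̂₂ = 433/513 = 0.8441.
The two standard errors are √(0.4383×0.5617/162) = 0.03898 and √(0.8441×0.1559/513) = 0.01602.
Because the samples are independent, SE_diff = √(0.03898² + 0.01602²) = 0.04214.
Using z* = 2.576 for 99%, ME = 2.576 × 0.04214 = 0.10855.
p̂₁ − p̂₂ = -0.4058; interval -0.4058 ± 0.10855 gives (-0.514, -0.297).

(-0.514, -0.297)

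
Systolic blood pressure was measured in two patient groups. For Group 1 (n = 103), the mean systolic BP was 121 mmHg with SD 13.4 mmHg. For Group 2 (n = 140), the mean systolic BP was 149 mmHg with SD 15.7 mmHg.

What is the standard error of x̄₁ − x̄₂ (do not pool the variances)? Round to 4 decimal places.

SE₁ = s₁/√n₁ = 13.4/√103 = 1.3203; SE₂ = 15.7/√140 = 1.3269.
Independent samples, unequal variances: SE_diff = √(SE₁² + SE₂²) = √(1.74319209 + 1.76066361) = 1.8719.

1.8719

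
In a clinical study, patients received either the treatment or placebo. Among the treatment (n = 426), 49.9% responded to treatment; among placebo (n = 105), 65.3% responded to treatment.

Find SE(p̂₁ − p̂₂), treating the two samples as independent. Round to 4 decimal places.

0.0524

SE₁ = √(p̂₁(1−p̂₁)/n₁) = √(0.4990·0.5010/426) = 0.02423; SE₂ = √(0.6530·0.3470/105) = 0.04645.
Independent samples: SE of the difference = √(SE₁² + SE₂²) = √(0.0005870929 + 0.0021576025) = 0.05239.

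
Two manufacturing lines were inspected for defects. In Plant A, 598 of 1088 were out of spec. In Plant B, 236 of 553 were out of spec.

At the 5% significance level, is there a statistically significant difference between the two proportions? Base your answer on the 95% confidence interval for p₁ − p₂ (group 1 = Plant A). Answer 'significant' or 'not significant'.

significant

Sample proportions: 598/1088 = 0.5496, 236/553 = 0.4268.
Each SE is √(p̂(1−p̂)/n): √(0.5496·0.4504/1088) = 0.01508 and √(0.4268·0.5732/553) = 0.02103.
SE(p̂₁ − p̂₂) = √(SE₁² + SE₂²) = √(0.0002274064 + 0.0004422609) = 0.02588, since the two samples are independent.
At 95% confidence z* = 1.960; margin = 1.960 × 0.02588 = 0.05072.
The difference is 0.5496 − 0.4268 = 0.1228, so the interval is 0.1228 ± 0.05072 = (0.07208, 0.17352).
The interval (0.07208, 0.17352) does not contain 0, so the difference is significant.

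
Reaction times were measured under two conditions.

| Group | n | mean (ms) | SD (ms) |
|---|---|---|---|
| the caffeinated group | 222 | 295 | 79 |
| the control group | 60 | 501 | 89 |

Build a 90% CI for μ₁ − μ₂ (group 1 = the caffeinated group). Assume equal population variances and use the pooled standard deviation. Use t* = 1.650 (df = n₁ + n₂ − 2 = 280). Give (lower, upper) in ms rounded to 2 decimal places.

s_p = √[((n₁−1)s₁² + (n₂−1)s₂²)/(n₁+n₂−2)] = √[(221·79² + 59·89²)/280] = 81.2096.
SE = 81.2096·√(1/222 + 1/60) = 11.8163.
With t* = 1.650, margin = 1.650 × 11.8163 = 19.4969.
x̄₁ − x̄₂ = 295 − 501 = -206.0000; interval -206.0000 ± 19.4969 = (-225.50, -186.50).

(-225.50, -186.50)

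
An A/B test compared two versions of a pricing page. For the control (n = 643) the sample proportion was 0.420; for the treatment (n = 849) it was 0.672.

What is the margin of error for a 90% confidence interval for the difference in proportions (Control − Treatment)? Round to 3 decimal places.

SE₁ = √(p̂₁(1−p̂₁)/n₁) = √(0.4200·0.5800/643) = 0.01946; SE₂ = √(0.6720·0.3280/849) = 0.01611.
Independent samples: SE of the difference = √(SE₁² + SE₂²) = √(0.0003786916 + 0.0002595321) = 0.02526.
z* for 90% confidence is 1.645, so the margin of error is 1.645 × 0.02526 = 0.04155.

0.042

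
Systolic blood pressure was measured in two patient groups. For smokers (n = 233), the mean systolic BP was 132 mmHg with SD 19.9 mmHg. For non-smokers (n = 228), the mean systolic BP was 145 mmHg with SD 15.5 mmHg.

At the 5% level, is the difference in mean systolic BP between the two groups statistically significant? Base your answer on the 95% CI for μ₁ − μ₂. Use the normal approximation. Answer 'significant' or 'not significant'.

SE₁ = s₁/√n₁ = 19.9/√233 = 1.3037; SE₂ = 15.5/√228 = 1.0265.
Independent samples, unequal variances: SE_diff = √(SE₁² + SE₂²) = √(1.69963369 + 1.05370225) = 1.6593.
z* = 1.960, so margin of error = 1.960 × 1.6593 = 3.2522.
Difference in means = 132 − 145 = -13.0000.
-13.0000 ± 3.2522 → (-16.2522, -9.7478).
The interval (-16.2522, -9.7478) does not contain 0, so the difference is significant.

significant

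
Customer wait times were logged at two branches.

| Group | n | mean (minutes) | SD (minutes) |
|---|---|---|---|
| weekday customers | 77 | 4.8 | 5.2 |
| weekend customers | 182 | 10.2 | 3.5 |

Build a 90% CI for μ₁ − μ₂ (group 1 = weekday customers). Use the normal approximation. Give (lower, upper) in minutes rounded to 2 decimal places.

(-6.46, -4.34)

SE₁ = s₁/√n₁ = 5.2/√77 = 0.5926; SE₂ = 3.5/√182 = 0.2594.
Independent samples, unequal variances: SE_diff = √(SE₁² + SE₂²) = √(0.35117476 + 0.06728836) = 0.6469.
z* = 1.645, so margin of error = 1.645 × 0.6469 = 1.0642.
Difference in means = 4.8 − 10.2 = -5.4000.
-5.4000 ± 1.0642 → (-6.46, -4.34).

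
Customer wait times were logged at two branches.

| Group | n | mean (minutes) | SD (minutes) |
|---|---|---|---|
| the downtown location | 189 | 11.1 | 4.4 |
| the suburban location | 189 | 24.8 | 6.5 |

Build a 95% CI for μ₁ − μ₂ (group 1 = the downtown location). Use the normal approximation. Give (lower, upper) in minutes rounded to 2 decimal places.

(-14.82, -12.58)

Per-group SEs: s₁/√n₁ = 4.4/√189 = 0.3201, s₂/√n₂ = 6.5/√189 = 0.4728.
Unpooled SE of the difference: √(0.10246401 + 0.22353984) = 0.5710.
Margin of error = z* · SE = 1.960 × 0.5710 = 1.1192.
x̄₁ − x̄₂ = 11.1 − 24.8 = -13.7000.
CI: -13.7000 ± 1.1192 = (-14.82, -12.58).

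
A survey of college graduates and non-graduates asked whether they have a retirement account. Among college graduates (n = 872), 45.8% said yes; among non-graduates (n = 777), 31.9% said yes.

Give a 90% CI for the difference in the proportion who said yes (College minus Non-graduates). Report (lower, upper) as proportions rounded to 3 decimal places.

The two standard errors are √(0.4580×0.5420/872) = 0.01687 and √(0.3190×0.6810/777) = 0.01672.
Because the samples are independent, SE_diff = √(0.01687² + 0.01672²) = 0.02375.
Using z* = 1.645 for 90%, ME = 1.645 × 0.02375 = 0.03907.
p̂₁ − p̂₂ = 0.1390; interval 0.1390 ± 0.03907 gives (0.100, 0.178).

(0.100, 0.178)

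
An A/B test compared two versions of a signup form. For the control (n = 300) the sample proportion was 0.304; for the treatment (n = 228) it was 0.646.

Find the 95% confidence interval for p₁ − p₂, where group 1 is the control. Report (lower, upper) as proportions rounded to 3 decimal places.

(-0.423, -0.261)

Each SE is √(p̂(1−p̂)/n): √(0.3040·0.6960/300) = 0.02656 and √(0.6460·0.3540/228) = 0.03167.
SE(p̂₁ − p̂₂) = √(SE₁² + SE₂²) = √(0.0007054336 + 0.0010029889) = 0.04133, since the two samples are independent.
At 95% confidence z* = 1.960; margin = 1.960 × 0.04133 = 0.08101.
The difference is 0.3040 − 0.6460 = -0.3420, so the interval is -0.3420 ± 0.08101 = (-0.423, -0.261).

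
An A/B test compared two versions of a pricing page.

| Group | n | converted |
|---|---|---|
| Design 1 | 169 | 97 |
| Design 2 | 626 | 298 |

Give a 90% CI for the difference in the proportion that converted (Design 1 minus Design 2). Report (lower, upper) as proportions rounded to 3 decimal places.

(0.027, 0.169)

p̂₁ = 97/169 = 0.5740 and p̂₂ = 298/626 = 0.4760.
SE₁ = √(p̂₁(1−p̂₁)/n₁) = √(0.5740·0.4260/169) = 0.03804; SE₂ = √(0.4760·0.5240/626) = 0.01996.
Independent samples: SE of the difference = √(SE₁² + SE₂²) = √(0.0014470416 + 0.0003984016) = 0.04296.
z* for 90% confidence is 1.645, so the margin of error is 1.645 × 0.04296 = 0.07067.
Point estimate p̂₁ − p̂₂ = 0.5740 − 0.4760 = 0.0980.
0.0980 ± 0.07067 → (0.027, 0.169).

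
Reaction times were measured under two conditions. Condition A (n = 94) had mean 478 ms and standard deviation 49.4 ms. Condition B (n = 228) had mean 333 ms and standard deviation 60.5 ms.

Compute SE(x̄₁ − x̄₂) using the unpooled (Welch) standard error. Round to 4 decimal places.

SE₁ = s₁/√n₁ = 49.4/√94 = 5.0952; SE₂ = 60.5/√228 = 4.0067.
Independent samples, unequal variances: SE_diff = √(SE₁² + SE₂²) = √(25.96106304 + 16.05364489) = 6.4819.

6.4819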